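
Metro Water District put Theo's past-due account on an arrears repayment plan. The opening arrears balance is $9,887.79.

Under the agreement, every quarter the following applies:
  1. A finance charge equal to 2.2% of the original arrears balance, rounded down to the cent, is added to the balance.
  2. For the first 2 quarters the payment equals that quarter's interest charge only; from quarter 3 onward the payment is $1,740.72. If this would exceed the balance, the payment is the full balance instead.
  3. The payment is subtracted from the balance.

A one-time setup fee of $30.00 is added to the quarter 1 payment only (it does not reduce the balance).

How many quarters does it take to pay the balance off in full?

9

Quarter 1: opening $9,887.79; interest $217.53 → $10,105.32; payment $217.53 (+ $30.00 fee); balance $9,887.79
Quarter 2: opening $9,887.79; interest $217.53 → $10,105.32; payment $217.53; balance $9,887.79
Quarter 3: opening $9,887.79; interest $217.53 → $10,105.32; payment $1,740.72; balance $8,364.60
Quarter 4: opening $8,364.60; interest $217.53 → $8,582.13; payment $1,740.72; balance $6,841.41
Quarter 5: opening $6,841.41; interest $217.53 → $7,058.94; payment $1,740.72; balance $5,318.22
Quarter 6: opening $5,318.22; interest $217.53 → $5,535.75; payment $1,740.72; balance $3,795.03
Quarter 7: opening $3,795.03; interest $217.53 → $4,012.56; payment $1,740.72; balance $2,271.84
Quarter 8: opening $2,271.84; interest $217.53 → $2,489.37; payment $1,740.72; balance $748.65
Quarter 9: opening $748.65; interest $217.53 → $966.18; payment $966.18; balance $0.00
Balance reaches $0.00 in quarter 9.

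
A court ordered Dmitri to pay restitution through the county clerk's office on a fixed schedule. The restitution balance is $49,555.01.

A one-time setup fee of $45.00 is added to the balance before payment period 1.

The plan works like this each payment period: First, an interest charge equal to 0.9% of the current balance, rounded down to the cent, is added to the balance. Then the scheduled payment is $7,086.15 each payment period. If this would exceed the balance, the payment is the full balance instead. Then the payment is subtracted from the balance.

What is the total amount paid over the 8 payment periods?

$51,467.50

# | Opening | Interest | Payment | End bal
1 | $49,600.01 | $446.40 | $7,086.15 | $42,960.26
2 | $42,960.26 | $386.64 | $7,086.15 | $36,260.75
3 | $36,260.75 | $326.34 | $7,086.15 | $29,500.94
4 | $29,500.94 | $265.50 | $7,086.15 | $22,680.29
5 | $22,680.29 | $204.12 | $7,086.15 | $15,798.26
6 | $15,798.26 | $142.18 | $7,086.15 | $8,854.29
7 | $8,854.29 | $79.68 | $7,086.15 | $1,847.82
8 | $1,847.82 | $16.63 | $1,864.45 | $0.00
Total paid: $51,467.50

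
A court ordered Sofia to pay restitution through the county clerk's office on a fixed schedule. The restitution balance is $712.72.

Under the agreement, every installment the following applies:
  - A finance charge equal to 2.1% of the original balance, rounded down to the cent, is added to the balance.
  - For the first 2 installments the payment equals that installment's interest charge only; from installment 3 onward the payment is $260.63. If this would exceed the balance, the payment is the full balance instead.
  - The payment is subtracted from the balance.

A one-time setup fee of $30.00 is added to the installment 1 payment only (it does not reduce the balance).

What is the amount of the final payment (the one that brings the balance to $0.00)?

$236.34

Installment 1: $712.72 +$14.96 interest = $727.68; pay $14.96 (+ $30.00 fee) → $712.72
Installment 2: $712.72 +$14.96 interest = $727.68; pay $14.96 → $712.72
Installment 3: $712.72 +$14.96 interest = $727.68; pay $260.63 → $467.05
Installment 4: $467.05 +$14.96 interest = $482.01; pay $260.63 → $221.38
Installment 5: $221.38 +$14.96 interest = $236.34; pay $236.34 → $0.00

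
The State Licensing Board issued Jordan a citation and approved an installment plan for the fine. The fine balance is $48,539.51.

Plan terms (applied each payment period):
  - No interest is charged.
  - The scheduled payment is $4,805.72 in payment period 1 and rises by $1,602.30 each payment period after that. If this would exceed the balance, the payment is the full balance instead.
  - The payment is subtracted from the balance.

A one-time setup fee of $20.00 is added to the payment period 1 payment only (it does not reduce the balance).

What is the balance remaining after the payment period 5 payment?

Payment period 1: $48,539.51 − $4,805.72 (+ $20.00 fee) → $43,733.79
Payment period 2: $43,733.79 − $6,408.02 → $37,325.77
Payment period 3: $37,325.77 − $8,010.32 → $29,315.45
Payment period 4: $29,315.45 − $9,612.62 → $19,702.83
Payment period 5: $19,702.83 − $11,214.92 → $8,487.91

$8,487.91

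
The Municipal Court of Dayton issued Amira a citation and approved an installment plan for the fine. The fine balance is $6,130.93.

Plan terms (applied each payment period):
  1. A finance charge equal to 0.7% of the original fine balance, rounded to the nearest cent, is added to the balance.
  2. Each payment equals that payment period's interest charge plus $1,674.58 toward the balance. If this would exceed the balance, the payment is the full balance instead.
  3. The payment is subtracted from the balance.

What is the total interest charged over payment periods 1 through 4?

# | Opening | Interest | Payment | End bal
1 | $6,130.93 | $42.92 | $1,717.50 | $4,456.35
2 | $4,456.35 | $42.92 | $1,717.50 | $2,781.77
3 | $2,781.77 | $42.92 | $1,717.50 | $1,107.19
4 | $1,107.19 | $42.92 | $1,150.11 | $0.00
Total interest: $42.92 + $42.92 + $42.92 + $42.92 = $171.68

$171.68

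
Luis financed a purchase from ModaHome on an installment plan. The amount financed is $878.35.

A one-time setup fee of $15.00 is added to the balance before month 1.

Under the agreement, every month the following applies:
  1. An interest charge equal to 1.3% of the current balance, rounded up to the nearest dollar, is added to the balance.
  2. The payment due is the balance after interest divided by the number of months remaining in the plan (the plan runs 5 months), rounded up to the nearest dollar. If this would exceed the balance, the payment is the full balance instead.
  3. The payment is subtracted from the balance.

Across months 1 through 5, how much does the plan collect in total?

# | Opening | Interest | Payment | End bal
1 | $893.35 | $12.00 | $182.00 | $723.35
2 | $723.35 | $10.00 | $184.00 | $549.35
3 | $549.35 | $8.00 | $186.00 | $371.35
4 | $371.35 | $5.00 | $189.00 | $187.35
5 | $187.35 | $3.00 | $190.35 | $0.00
Total paid: $931.35

$931.35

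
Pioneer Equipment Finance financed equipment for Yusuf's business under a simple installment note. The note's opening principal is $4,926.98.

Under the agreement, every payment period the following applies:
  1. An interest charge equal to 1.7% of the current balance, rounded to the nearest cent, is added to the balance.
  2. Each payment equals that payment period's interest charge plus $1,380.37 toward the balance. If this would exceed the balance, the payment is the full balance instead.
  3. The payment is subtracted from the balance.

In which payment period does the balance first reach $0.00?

Payment period 1: opening $4,926.98; interest $83.76 → $5,010.74; payment $1,464.13; balance $3,546.61
Payment period 2: opening $3,546.61; interest $60.29 → $3,606.90; payment $1,440.66; balance $2,166.24
Payment period 3: opening $2,166.24; interest $36.83 → $2,203.07; payment $1,417.20; balance $785.87
Payment period 4: opening $785.87; interest $13.36 → $799.23; payment $799.23; balance $0.00
Balance reaches $0.00 in payment period 4.

4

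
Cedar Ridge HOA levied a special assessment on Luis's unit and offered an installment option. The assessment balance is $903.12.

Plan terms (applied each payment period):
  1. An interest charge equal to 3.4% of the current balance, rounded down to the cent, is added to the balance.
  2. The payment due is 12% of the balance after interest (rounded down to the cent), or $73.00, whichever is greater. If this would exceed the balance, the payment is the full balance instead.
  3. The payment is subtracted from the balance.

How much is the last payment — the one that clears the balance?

$7.49

Payment period 1: $903.12 +$30.70 interest = $933.82; pay $112.05 → $821.77
Payment period 2: $821.77 +$27.94 interest = $849.71; pay $101.96 → $747.75
Payment period 3: $747.75 +$25.42 interest = $773.17; pay $92.78 → $680.39
Payment period 4: $680.39 +$23.13 interest = $703.52; pay $84.42 → $619.10
Payment period 5: $619.10 +$21.04 interest = $640.14; pay $76.81 → $563.33
Payment period 6: $563.33 +$19.15 interest = $582.48; pay $73.00 → $509.48
Payment period 7: $509.48 +$17.32 interest = $526.80; pay $73.00 → $453.80
Payment period 8: $453.80 +$15.42 interest = $469.22; pay $73.00 → $396.22
Payment period 9: $396.22 +$13.47 interest = $409.69; pay $73.00 → $336.69
Payment period 10: $336.69 +$11.44 interest = $348.13; pay $73.00 → $275.13
Payment period 11: $275.13 +$9.35 interest = $284.48; pay $73.00 → $211.48
Payment period 12: $211.48 +$7.19 interest = $218.67; pay $73.00 → $145.67
Payment period 13: $145.67 +$4.95 interest = $150.62; pay $73.00 → $77.62
Payment period 14: $77.62 +$2.63 interest = $80.25; pay $73.00 → $7.25
Payment period 15: $7.25 +$0.24 interest = $7.49; pay $7.49 → $0.00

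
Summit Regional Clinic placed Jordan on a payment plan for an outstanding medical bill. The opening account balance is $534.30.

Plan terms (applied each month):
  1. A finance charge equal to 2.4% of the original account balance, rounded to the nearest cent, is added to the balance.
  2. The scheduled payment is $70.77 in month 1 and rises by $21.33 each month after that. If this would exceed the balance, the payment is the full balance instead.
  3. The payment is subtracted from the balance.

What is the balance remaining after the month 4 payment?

# | Opening | Interest | Payment | End bal
1 | $534.30 | $12.82 | $70.77 | $476.35
2 | $476.35 | $12.82 | $92.10 | $397.07
3 | $397.07 | $12.82 | $113.43 | $296.46
4 | $296.46 | $12.82 | $134.76 | $174.52

$174.52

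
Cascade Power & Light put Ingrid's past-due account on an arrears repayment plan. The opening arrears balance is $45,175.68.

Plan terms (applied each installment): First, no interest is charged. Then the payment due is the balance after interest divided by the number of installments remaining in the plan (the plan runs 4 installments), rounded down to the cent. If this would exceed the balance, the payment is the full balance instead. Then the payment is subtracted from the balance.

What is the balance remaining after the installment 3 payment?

# | Opening | Payment | End bal
1 | $45,175.68 | $11,293.92 | $33,881.76
2 | $33,881.76 | $11,293.92 | $22,587.84
3 | $22,587.84 | $11,293.92 | $11,293.92

$11,293.92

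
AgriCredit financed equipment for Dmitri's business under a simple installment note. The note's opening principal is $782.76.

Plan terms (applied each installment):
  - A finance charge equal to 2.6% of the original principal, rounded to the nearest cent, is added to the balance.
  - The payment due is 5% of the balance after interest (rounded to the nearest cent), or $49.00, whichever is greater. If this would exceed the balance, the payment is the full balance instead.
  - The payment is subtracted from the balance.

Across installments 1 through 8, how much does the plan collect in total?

$392.00

# | Opening | Interest | Payment | End bal
1 | $782.76 | $20.35 | $49.00 | $754.11
2 | $754.11 | $20.35 | $49.00 | $725.46
3 | $725.46 | $20.35 | $49.00 | $696.81
4 | $696.81 | $20.35 | $49.00 | $668.16
5 | $668.16 | $20.35 | $49.00 | $639.51
6 | $639.51 | $20.35 | $49.00 | $610.86
7 | $610.86 | $20.35 | $49.00 | $582.21
8 | $582.21 | $20.35 | $49.00 | $553.56
Total paid: $392.00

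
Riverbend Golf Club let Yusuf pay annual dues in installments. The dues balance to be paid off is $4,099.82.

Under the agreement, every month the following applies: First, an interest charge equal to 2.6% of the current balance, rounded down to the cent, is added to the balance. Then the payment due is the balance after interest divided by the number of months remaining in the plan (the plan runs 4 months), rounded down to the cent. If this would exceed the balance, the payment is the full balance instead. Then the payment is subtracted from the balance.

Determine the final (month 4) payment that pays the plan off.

$1,135.78

# | Opening | Interest | Payment | End bal
1 | $4,099.82 | $106.59 | $1,051.60 | $3,154.81
2 | $3,154.81 | $82.02 | $1,078.94 | $2,157.89
3 | $2,157.89 | $56.10 | $1,106.99 | $1,107.00
4 | $1,107.00 | $28.78 | $1,135.78 | $0.00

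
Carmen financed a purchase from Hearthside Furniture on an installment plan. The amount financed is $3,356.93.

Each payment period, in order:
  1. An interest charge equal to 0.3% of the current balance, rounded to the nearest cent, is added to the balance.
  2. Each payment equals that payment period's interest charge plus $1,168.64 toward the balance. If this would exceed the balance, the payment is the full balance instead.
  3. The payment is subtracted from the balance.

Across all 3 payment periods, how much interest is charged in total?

$19.69

# | Opening | Interest | Payment | End bal
1 | $3,356.93 | $10.07 | $1,178.71 | $2,188.29
2 | $2,188.29 | $6.56 | $1,175.20 | $1,019.65
3 | $1,019.65 | $3.06 | $1,022.71 | $0.00
Total interest: $10.07 + $6.56 + $3.06 = $19.69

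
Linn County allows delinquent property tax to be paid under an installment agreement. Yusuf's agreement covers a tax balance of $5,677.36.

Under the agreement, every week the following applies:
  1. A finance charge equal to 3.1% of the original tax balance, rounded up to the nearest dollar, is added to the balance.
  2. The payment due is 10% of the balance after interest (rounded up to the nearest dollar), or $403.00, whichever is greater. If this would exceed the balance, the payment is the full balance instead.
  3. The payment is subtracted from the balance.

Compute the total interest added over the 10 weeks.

$1,760.00

Week 1: $5,677.36 +$176.00 interest = $5,853.36; pay $586.00 → $5,267.36
Week 2: $5,267.36 +$176.00 interest = $5,443.36; pay $545.00 → $4,898.36
Week 3: $4,898.36 +$176.00 interest = $5,074.36; pay $508.00 → $4,566.36
Week 4: $4,566.36 +$176.00 interest = $4,742.36; pay $475.00 → $4,267.36
Week 5: $4,267.36 +$176.00 interest = $4,443.36; pay $445.00 → $3,998.36
Week 6: $3,998.36 +$176.00 interest = $4,174.36; pay $418.00 → $3,756.36
Week 7: $3,756.36 +$176.00 interest = $3,932.36; pay $403.00 → $3,529.36
Week 8: $3,529.36 +$176.00 interest = $3,705.36; pay $403.00 → $3,302.36
Week 9: $3,302.36 +$176.00 interest = $3,478.36; pay $403.00 → $3,075.36
Week 10: $3,075.36 +$176.00 interest = $3,251.36; pay $403.00 → $2,848.36
Total interest: $176.00 + $176.00 + $176.00 + $176.00 + $176.00 + $176.00 + $176.00 + $176.00 + $176.00 + $176.00 = $1,760.00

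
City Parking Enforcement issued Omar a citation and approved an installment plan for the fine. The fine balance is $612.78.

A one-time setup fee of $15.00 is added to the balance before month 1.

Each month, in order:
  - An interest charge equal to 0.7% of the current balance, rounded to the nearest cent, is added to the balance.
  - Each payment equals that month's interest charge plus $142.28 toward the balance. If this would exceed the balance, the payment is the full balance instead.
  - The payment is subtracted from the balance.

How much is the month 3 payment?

Month 1: $627.78 +$4.39 interest = $632.17; pay $146.67 → $485.50
Month 2: $485.50 +$3.40 interest = $488.90; pay $145.68 → $343.22
Month 3: $343.22 +$2.40 interest = $345.62; pay $144.68 → $200.94

$144.68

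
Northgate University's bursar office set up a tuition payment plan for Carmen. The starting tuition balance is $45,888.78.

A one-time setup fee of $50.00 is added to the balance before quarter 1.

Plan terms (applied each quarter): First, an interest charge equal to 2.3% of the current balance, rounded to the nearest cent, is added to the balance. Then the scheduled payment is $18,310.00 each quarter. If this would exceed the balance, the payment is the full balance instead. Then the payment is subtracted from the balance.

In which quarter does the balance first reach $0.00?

Quarter 1: $45,938.78 +$1,056.59 interest = $46,995.37; pay $18,310.00 → $28,685.37
Quarter 2: $28,685.37 +$659.76 interest = $29,345.13; pay $18,310.00 → $11,035.13
Quarter 3: $11,035.13 +$253.81 interest = $11,288.94; pay $11,288.94 → $0.00
Balance reaches $0.00 in quarter 3.

3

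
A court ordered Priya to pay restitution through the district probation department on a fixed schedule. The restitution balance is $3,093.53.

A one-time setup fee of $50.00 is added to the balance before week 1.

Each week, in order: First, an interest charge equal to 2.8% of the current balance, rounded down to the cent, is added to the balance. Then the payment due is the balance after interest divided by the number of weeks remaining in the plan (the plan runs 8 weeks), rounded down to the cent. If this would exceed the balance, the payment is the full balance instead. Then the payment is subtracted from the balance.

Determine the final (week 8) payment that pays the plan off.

Week 1: $3,143.53 +$88.01 interest = $3,231.54; pay $403.94 → $2,827.60
Week 2: $2,827.60 +$79.17 interest = $2,906.77; pay $415.25 → $2,491.52
Week 3: $2,491.52 +$69.76 interest = $2,561.28; pay $426.88 → $2,134.40
Week 4: $2,134.40 +$59.76 interest = $2,194.16; pay $438.83 → $1,755.33
Week 5: $1,755.33 +$49.14 interest = $1,804.47; pay $451.11 → $1,353.36
Week 6: $1,353.36 +$37.89 interest = $1,391.25; pay $463.75 → $927.50
Week 7: $927.50 +$25.97 interest = $953.47; pay $476.73 → $476.74
Week 8: $476.74 +$13.34 interest = $490.08; pay $490.08 → $0.00

$490.08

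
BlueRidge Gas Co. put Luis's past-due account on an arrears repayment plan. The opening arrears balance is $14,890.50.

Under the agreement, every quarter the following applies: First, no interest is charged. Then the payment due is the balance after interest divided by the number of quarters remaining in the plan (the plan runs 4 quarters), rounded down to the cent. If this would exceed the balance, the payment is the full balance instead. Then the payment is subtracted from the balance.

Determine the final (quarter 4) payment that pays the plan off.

$3,722.63

Quarter 1: opening $14,890.50; payment $3,722.62; balance $11,167.88
Quarter 2: opening $11,167.88; payment $3,722.62; balance $7,445.26
Quarter 3: opening $7,445.26; payment $3,722.63; balance $3,722.63
Quarter 4: opening $3,722.63; payment $3,722.63; balance $0.00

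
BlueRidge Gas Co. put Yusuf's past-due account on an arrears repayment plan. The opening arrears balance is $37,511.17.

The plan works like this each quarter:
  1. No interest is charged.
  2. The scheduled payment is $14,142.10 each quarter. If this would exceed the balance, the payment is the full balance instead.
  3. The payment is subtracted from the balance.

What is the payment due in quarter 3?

# | Opening | Payment | End bal
1 | $37,511.17 | $14,142.10 | $23,369.07
2 | $23,369.07 | $14,142.10 | $9,226.97
3 | $9,226.97 | $9,226.97 | $0.00

$9,226.97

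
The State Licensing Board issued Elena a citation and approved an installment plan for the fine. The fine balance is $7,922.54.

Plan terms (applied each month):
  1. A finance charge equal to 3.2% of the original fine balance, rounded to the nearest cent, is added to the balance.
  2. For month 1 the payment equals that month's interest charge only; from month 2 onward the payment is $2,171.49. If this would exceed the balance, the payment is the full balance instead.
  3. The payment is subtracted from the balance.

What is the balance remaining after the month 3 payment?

Month 1: opening $7,922.54; interest $253.52 → $8,176.06; payment $253.52; balance $7,922.54
Month 2: opening $7,922.54; interest $253.52 → $8,176.06; payment $2,171.49; balance $6,004.57
Month 3: opening $6,004.57; interest $253.52 → $6,258.09; payment $2,171.49; balance $4,086.60

$4,086.60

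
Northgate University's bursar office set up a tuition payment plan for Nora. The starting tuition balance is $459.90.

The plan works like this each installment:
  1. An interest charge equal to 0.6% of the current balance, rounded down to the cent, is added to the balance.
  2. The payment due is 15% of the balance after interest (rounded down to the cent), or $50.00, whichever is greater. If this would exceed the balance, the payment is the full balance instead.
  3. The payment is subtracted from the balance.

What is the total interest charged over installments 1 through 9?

$13.05

# | Opening | Interest | Payment | End bal
1 | $459.90 | $2.75 | $69.39 | $393.26
2 | $393.26 | $2.35 | $59.34 | $336.27
3 | $336.27 | $2.01 | $50.74 | $287.54
4 | $287.54 | $1.72 | $50.00 | $239.26
5 | $239.26 | $1.43 | $50.00 | $190.69
6 | $190.69 | $1.14 | $50.00 | $141.83
7 | $141.83 | $0.85 | $50.00 | $92.68
8 | $92.68 | $0.55 | $50.00 | $43.23
9 | $43.23 | $0.25 | $43.48 | $0.00
Total interest: $2.75 + $2.35 + $2.01 + $1.72 + $1.43 + $1.14 + $0.85 + $0.55 + $0.25 = $13.05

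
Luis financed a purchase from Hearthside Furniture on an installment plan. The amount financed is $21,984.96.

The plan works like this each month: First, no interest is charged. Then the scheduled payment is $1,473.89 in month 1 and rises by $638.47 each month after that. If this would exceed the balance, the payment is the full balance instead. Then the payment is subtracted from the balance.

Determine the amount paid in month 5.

$4,027.77

Month 1: $21,984.96 − $1,473.89 → $20,511.07
Month 2: $20,511.07 − $2,112.36 → $18,398.71
Month 3: $18,398.71 − $2,750.83 → $15,647.88
Month 4: $15,647.88 − $3,389.30 → $12,258.58
Month 5: $12,258.58 − $4,027.77 → $8,230.81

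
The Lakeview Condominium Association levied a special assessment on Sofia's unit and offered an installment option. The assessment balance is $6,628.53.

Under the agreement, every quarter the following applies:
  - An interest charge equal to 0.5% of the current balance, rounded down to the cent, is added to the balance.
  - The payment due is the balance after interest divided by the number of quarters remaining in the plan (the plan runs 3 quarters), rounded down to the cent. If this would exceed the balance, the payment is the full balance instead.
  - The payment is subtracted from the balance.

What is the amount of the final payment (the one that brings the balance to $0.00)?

$2,242.81

Quarter 1: opening $6,628.53; interest $33.14 → $6,661.67; payment $2,220.55; balance $4,441.12
Quarter 2: opening $4,441.12; interest $22.20 → $4,463.32; payment $2,231.66; balance $2,231.66
Quarter 3: opening $2,231.66; interest $11.15 → $2,242.81; payment $2,242.81; balance $0.00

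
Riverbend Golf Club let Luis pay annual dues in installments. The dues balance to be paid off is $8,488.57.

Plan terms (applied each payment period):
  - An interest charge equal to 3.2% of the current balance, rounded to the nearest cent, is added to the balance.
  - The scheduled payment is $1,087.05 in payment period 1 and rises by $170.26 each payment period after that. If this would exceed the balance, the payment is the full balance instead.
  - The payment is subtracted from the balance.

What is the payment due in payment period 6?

# | Opening | Interest | Payment | End bal
1 | $8,488.57 | $271.63 | $1,087.05 | $7,673.15
2 | $7,673.15 | $245.54 | $1,257.31 | $6,661.38
3 | $6,661.38 | $213.16 | $1,427.57 | $5,446.97
4 | $5,446.97 | $174.30 | $1,597.83 | $4,023.44
5 | $4,023.44 | $128.75 | $1,768.09 | $2,384.10
6 | $2,384.10 | $76.29 | $1,938.35 | $522.04

$1,938.35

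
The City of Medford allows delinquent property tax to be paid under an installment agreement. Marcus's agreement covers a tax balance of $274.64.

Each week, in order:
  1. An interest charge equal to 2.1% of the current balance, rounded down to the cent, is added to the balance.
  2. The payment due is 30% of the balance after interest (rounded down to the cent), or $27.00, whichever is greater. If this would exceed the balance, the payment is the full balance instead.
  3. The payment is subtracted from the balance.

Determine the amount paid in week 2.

Week 1: $274.64 +$5.76 interest = $280.40; pay $84.12 → $196.28
Week 2: $196.28 +$4.12 interest = $200.40; pay $60.12 → $140.28

$60.12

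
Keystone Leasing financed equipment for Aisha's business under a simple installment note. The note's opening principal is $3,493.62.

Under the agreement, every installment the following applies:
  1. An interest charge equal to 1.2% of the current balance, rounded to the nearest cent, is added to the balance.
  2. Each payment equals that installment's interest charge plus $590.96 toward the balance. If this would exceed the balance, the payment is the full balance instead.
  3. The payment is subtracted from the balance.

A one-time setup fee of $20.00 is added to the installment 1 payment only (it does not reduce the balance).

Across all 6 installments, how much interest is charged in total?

Installment 1: opening $3,493.62; interest $41.92 → $3,535.54; payment $632.88 (+ $20.00 fee); balance $2,902.66
Installment 2: opening $2,902.66; interest $34.83 → $2,937.49; payment $625.79; balance $2,311.70
Installment 3: opening $2,311.70; interest $27.74 → $2,339.44; payment $618.70; balance $1,720.74
Installment 4: opening $1,720.74; interest $20.65 → $1,741.39; payment $611.61; balance $1,129.78
Installment 5: opening $1,129.78; interest $13.56 → $1,143.34; payment $604.52; balance $538.82
Installment 6: opening $538.82; interest $6.47 → $545.29; payment $545.29; balance $0.00
Total interest: $41.92 + $34.83 + $27.74 + $20.65 + $13.56 + $6.47 = $145.17

$145.17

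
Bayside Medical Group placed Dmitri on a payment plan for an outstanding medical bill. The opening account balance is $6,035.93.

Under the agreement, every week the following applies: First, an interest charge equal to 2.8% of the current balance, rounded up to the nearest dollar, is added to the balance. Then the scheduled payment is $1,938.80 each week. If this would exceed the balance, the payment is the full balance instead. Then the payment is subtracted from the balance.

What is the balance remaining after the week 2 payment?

Week 1: opening $6,035.93; interest $170.00 → $6,205.93; payment $1,938.80; balance $4,267.13
Week 2: opening $4,267.13; interest $120.00 → $4,387.13; payment $1,938.80; balance $2,448.33

$2,448.33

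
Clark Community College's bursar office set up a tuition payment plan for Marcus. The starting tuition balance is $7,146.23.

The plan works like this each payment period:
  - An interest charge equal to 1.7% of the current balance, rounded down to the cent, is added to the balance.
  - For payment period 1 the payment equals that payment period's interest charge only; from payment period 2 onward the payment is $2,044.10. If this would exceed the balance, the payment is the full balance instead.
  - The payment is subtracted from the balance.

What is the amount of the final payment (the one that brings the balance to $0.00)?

$1,301.52

Payment period 1: $7,146.23 +$121.48 interest = $7,267.71; pay $121.48 → $7,146.23
Payment period 2: $7,146.23 +$121.48 interest = $7,267.71; pay $2,044.10 → $5,223.61
Payment period 3: $5,223.61 +$88.80 interest = $5,312.41; pay $2,044.10 → $3,268.31
Payment period 4: $3,268.31 +$55.56 interest = $3,323.87; pay $2,044.10 → $1,279.77
Payment period 5: $1,279.77 +$21.75 interest = $1,301.52; pay $1,301.52 → $0.00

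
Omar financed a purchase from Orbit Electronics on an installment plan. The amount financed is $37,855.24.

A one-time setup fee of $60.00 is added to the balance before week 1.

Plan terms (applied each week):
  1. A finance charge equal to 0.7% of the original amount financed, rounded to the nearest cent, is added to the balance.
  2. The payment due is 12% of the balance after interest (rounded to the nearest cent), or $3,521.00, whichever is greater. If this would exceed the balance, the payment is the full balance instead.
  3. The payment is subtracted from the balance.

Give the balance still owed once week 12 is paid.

Week 1: opening $37,915.24; interest $264.99 → $38,180.23; payment $4,581.63; balance $33,598.60
Week 2: opening $33,598.60; interest $264.99 → $33,863.59; payment $4,063.63; balance $29,799.96
Week 3: opening $29,799.96; interest $264.99 → $30,064.95; payment $3,607.79; balance $26,457.16
Week 4: opening $26,457.16; interest $264.99 → $26,722.15; payment $3,521.00; balance $23,201.15
Week 5: opening $23,201.15; interest $264.99 → $23,466.14; payment $3,521.00; balance $19,945.14
Week 6: opening $19,945.14; interest $264.99 → $20,210.13; payment $3,521.00; balance $16,689.13
Week 7: opening $16,689.13; interest $264.99 → $16,954.12; payment $3,521.00; balance $13,433.12
Week 8: opening $13,433.12; interest $264.99 → $13,698.11; payment $3,521.00; balance $10,177.11
Week 9: opening $10,177.11; interest $264.99 → $10,442.10; payment $3,521.00; balance $6,921.10
Week 10: opening $6,921.10; interest $264.99 → $7,186.09; payment $3,521.00; balance $3,665.09
Week 11: opening $3,665.09; interest $264.99 → $3,930.08; payment $3,521.00; balance $409.08
Week 12: opening $409.08; interest $264.99 → $674.07; payment $674.07; balance $0.00

$0.00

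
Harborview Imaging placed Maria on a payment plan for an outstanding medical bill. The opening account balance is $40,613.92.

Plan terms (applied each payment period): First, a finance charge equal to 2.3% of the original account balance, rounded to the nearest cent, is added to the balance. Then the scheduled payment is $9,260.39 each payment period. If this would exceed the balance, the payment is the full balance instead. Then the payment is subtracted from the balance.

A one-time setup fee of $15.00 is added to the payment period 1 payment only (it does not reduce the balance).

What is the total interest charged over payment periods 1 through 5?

# | Opening | Interest | Payment | Fee | End bal
1 | $40,613.92 | $934.12 | $9,260.39 | $15.00 | $32,287.65
2 | $32,287.65 | $934.12 | $9,260.39 | — | $23,961.38
3 | $23,961.38 | $934.12 | $9,260.39 | — | $15,635.11
4 | $15,635.11 | $934.12 | $9,260.39 | — | $7,308.84
5 | $7,308.84 | $934.12 | $8,242.96 | — | $0.00
Total interest: $934.12 + $934.12 + $934.12 + $934.12 + $934.12 = $4,670.60

$4,670.60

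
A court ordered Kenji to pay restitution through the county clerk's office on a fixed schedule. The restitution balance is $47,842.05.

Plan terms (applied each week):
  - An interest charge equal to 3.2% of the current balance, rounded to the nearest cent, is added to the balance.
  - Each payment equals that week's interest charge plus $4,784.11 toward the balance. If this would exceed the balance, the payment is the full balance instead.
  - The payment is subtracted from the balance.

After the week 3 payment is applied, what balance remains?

Week 1: $47,842.05 +$1,530.95 interest = $49,373.00; pay $6,315.06 → $43,057.94
Week 2: $43,057.94 +$1,377.85 interest = $44,435.79; pay $6,161.96 → $38,273.83
Week 3: $38,273.83 +$1,224.76 interest = $39,498.59; pay $6,008.87 → $33,489.72

$33,489.72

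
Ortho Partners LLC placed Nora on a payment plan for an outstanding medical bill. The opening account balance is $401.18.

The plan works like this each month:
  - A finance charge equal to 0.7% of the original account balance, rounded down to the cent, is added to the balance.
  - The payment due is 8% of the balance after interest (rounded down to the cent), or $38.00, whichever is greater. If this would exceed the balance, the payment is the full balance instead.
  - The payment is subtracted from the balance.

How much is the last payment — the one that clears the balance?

Month 1: opening $401.18; interest $2.80 → $403.98; payment $38.00; balance $365.98
Month 2: opening $365.98; interest $2.80 → $368.78; payment $38.00; balance $330.78
Month 3: opening $330.78; interest $2.80 → $333.58; payment $38.00; balance $295.58
Month 4: opening $295.58; interest $2.80 → $298.38; payment $38.00; balance $260.38
Month 5: opening $260.38; interest $2.80 → $263.18; payment $38.00; balance $225.18
Month 6: opening $225.18; interest $2.80 → $227.98; payment $38.00; balance $189.98
Month 7: opening $189.98; interest $2.80 → $192.78; payment $38.00; balance $154.78
Month 8: opening $154.78; interest $2.80 → $157.58; payment $38.00; balance $119.58
Month 9: opening $119.58; interest $2.80 → $122.38; payment $38.00; balance $84.38
Month 10: opening $84.38; interest $2.80 → $87.18; payment $38.00; balance $49.18
Month 11: opening $49.18; interest $2.80 → $51.98; payment $38.00; balance $13.98
Month 12: opening $13.98; interest $2.80 → $16.78; payment $16.78; balance $0.00

$16.78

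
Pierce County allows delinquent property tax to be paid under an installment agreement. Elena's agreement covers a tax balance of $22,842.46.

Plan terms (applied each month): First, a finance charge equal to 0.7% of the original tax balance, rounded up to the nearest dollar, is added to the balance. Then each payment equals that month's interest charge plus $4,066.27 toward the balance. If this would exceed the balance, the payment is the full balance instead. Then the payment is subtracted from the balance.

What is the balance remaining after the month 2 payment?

Month 1: opening $22,842.46; interest $160.00 → $23,002.46; payment $4,226.27; balance $18,776.19
Month 2: opening $18,776.19; interest $160.00 → $18,936.19; payment $4,226.27; balance $14,709.92

$14,709.92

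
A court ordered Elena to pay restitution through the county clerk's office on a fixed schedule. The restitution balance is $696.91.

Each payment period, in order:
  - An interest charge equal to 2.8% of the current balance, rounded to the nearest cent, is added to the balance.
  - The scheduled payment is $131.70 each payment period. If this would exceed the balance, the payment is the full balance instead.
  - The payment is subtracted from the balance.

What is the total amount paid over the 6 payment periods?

$765.06

# | Opening | Interest | Payment | End bal
1 | $696.91 | $19.51 | $131.70 | $584.72
2 | $584.72 | $16.37 | $131.70 | $469.39
3 | $469.39 | $13.14 | $131.70 | $350.83
4 | $350.83 | $9.82 | $131.70 | $228.95
5 | $228.95 | $6.41 | $131.70 | $103.66
6 | $103.66 | $2.90 | $106.56 | $0.00
Total paid: $765.06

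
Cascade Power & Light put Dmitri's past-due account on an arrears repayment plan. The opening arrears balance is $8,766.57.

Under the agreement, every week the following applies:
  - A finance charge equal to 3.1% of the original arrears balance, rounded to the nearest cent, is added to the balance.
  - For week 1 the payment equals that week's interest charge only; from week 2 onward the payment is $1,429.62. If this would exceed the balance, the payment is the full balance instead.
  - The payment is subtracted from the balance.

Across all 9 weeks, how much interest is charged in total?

$2,445.84

Week 1: $8,766.57 +$271.76 interest = $9,038.33; pay $271.76 → $8,766.57
Week 2: $8,766.57 +$271.76 interest = $9,038.33; pay $1,429.62 → $7,608.71
Week 3: $7,608.71 +$271.76 interest = $7,880.47; pay $1,429.62 → $6,450.85
Week 4: $6,450.85 +$271.76 interest = $6,722.61; pay $1,429.62 → $5,292.99
Week 5: $5,292.99 +$271.76 interest = $5,564.75; pay $1,429.62 → $4,135.13
Week 6: $4,135.13 +$271.76 interest = $4,406.89; pay $1,429.62 → $2,977.27
Week 7: $2,977.27 +$271.76 interest = $3,249.03; pay $1,429.62 → $1,819.41
Week 8: $1,819.41 +$271.76 interest = $2,091.17; pay $1,429.62 → $661.55
Week 9: $661.55 +$271.76 interest = $933.31; pay $933.31 → $0.00
Total interest: $271.76 + $271.76 + $271.76 + $271.76 + $271.76 + $271.76 + $271.76 + $271.76 + $271.76 = $2,445.84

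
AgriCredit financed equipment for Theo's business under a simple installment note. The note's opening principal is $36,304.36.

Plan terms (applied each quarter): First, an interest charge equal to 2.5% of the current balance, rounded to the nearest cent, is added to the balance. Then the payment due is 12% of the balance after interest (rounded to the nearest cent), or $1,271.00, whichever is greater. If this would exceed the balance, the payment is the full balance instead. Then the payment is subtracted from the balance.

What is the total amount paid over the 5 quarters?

$18,359.31

# | Opening | Interest | Payment | End bal
1 | $36,304.36 | $907.61 | $4,465.44 | $32,746.53
2 | $32,746.53 | $818.66 | $4,027.82 | $29,537.37
3 | $29,537.37 | $738.43 | $3,633.10 | $26,642.70
4 | $26,642.70 | $666.07 | $3,277.05 | $24,031.72
5 | $24,031.72 | $600.79 | $2,955.90 | $21,676.61
Total paid: $18,359.31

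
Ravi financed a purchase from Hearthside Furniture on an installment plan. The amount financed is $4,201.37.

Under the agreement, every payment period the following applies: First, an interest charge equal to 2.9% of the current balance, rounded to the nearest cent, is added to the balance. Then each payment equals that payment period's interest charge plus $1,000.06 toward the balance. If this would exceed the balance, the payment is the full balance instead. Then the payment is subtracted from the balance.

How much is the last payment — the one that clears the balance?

# | Opening | Interest | Payment | End bal
1 | $4,201.37 | $121.84 | $1,121.90 | $3,201.31
2 | $3,201.31 | $92.84 | $1,092.90 | $2,201.25
3 | $2,201.25 | $63.84 | $1,063.90 | $1,201.19
4 | $1,201.19 | $34.83 | $1,034.89 | $201.13
5 | $201.13 | $5.83 | $206.96 | $0.00

$206.96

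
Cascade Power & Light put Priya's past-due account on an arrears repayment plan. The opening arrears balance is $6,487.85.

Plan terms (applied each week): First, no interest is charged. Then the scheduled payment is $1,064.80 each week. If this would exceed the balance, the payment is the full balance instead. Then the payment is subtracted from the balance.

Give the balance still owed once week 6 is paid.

$99.05

Week 1: opening $6,487.85; payment $1,064.80; balance $5,423.05
Week 2: opening $5,423.05; payment $1,064.80; balance $4,358.25
Week 3: opening $4,358.25; payment $1,064.80; balance $3,293.45
Week 4: opening $3,293.45; payment $1,064.80; balance $2,228.65
Week 5: opening $2,228.65; payment $1,064.80; balance $1,163.85
Week 6: opening $1,163.85; payment $1,064.80; balance $99.05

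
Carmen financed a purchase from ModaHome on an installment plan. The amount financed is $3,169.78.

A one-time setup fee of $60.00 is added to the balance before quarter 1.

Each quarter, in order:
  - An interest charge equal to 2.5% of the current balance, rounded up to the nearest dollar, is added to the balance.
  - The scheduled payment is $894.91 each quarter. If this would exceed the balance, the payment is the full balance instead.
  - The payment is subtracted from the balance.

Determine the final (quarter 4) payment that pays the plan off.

Quarter 1: opening $3,229.78; interest $81.00 → $3,310.78; payment $894.91; balance $2,415.87
Quarter 2: opening $2,415.87; interest $61.00 → $2,476.87; payment $894.91; balance $1,581.96
Quarter 3: opening $1,581.96; interest $40.00 → $1,621.96; payment $894.91; balance $727.05
Quarter 4: opening $727.05; interest $19.00 → $746.05; payment $746.05; balance $0.00

$746.05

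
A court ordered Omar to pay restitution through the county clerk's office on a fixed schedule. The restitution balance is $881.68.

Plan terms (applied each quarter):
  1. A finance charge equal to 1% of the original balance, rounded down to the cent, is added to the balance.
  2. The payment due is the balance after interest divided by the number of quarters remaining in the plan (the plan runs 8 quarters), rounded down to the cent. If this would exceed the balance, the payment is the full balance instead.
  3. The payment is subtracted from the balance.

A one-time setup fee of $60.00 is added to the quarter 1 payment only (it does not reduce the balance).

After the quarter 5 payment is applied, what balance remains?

Quarter 1: opening $881.68; interest $8.81 → $890.49; payment $111.31 (+ $60.00 fee); balance $779.18
Quarter 2: opening $779.18; interest $8.81 → $787.99; payment $112.57; balance $675.42
Quarter 3: opening $675.42; interest $8.81 → $684.23; payment $114.03; balance $570.20
Quarter 4: opening $570.20; interest $8.81 → $579.01; payment $115.80; balance $463.21
Quarter 5: opening $463.21; interest $8.81 → $472.02; payment $118.00; balance $354.02

$354.02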